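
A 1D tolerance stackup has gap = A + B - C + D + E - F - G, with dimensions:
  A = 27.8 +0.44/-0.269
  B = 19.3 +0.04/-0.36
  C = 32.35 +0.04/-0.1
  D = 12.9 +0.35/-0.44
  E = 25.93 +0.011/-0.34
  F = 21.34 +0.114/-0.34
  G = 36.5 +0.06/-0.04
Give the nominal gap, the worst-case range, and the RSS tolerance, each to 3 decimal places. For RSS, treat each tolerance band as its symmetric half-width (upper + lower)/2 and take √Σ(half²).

nominal=-4.260 wc=[-5.883,-2.939] rss=0.641

Stack each dimension's contribution:
  +A: nom +27.800 → Σnom=27.800; wc +0.440/-0.269 → slack +0.440/-0.269; half-tol=0.355, Σhalf²=0.125670
  +B: nom +19.300 → Σnom=47.100; wc +0.040/-0.360 → slack +0.480/-0.629; half-tol=0.200, Σhalf²=0.165670
  -C: nom -32.350 → Σnom=14.750; wc +0.100/-0.040 → slack +0.580/-0.669; half-tol=0.070, Σhalf²=0.170570
  +D: nom +12.900 → Σnom=27.650; wc +0.350/-0.440 → slack +0.930/-1.109; half-tol=0.395, Σhalf²=0.326595
  +E: nom +25.930 → Σnom=53.580; wc +0.011/-0.340 → slack +0.941/-1.449; half-tol=0.176, Σhalf²=0.357396
  -F: nom -21.340 → Σnom=32.240; wc +0.340/-0.114 → slack +1.281/-1.563; half-tol=0.227, Σhalf²=0.408925
  -G: nom -36.500 → Σnom=-4.260; wc +0.040/-0.060 → slack +1.321/-1.623; half-tol=0.050, Σhalf²=0.411425
Nominal = -4.260. Worst-case = [-4.260 - 1.623, -4.260 + 1.321] = [-5.883, -2.939]. RSS = √0.411425 = 0.641.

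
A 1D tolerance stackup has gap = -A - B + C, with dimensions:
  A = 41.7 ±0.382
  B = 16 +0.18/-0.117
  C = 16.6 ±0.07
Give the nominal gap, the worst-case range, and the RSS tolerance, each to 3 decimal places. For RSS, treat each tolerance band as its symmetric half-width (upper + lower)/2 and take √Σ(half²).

Stack each dimension's contribution:
  -A: nom -41.700 → Σnom=-41.700; wc +0.382/-0.382 → slack +0.382/-0.382; half-tol=0.382, Σhalf²=0.145924
  -B: nom -16.000 → Σnom=-57.700; wc +0.117/-0.180 → slack +0.499/-0.562; half-tol=0.148, Σhalf²=0.167976
  +C: nom +16.600 → Σnom=-41.100; wc +0.070/-0.070 → slack +0.569/-0.632; half-tol=0.070, Σhalf²=0.172876
Nominal = -41.100. Worst-case = [-41.100 - 0.632, -41.100 + 0.569] = [-41.732, -40.531]. RSS = √0.172876 = 0.416.

nominal=-41.100 wc=[-41.732,-40.531] rss=0.416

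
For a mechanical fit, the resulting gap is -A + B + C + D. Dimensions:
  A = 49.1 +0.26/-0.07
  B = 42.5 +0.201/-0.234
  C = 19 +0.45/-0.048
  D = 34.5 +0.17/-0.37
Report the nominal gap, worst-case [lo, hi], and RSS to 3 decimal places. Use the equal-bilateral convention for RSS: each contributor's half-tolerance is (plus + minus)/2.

nominal=46.900 wc=[45.988,47.791] rss=0.458

Stack each dimension's contribution:
  -A: nom -49.100 → Σnom=-49.100; wc +0.070/-0.260 → slack +0.070/-0.260; half-tol=0.165, Σhalf²=0.027225
  +B: nom +42.500 → Σnom=-6.600; wc +0.201/-0.234 → slack +0.271/-0.494; half-tol=0.218, Σhalf²=0.074531
  +C: nom +19.000 → Σnom=12.400; wc +0.450/-0.048 → slack +0.721/-0.542; half-tol=0.249, Σhalf²=0.136532
  +D: nom +34.500 → Σnom=46.900; wc +0.170/-0.370 → slack +0.891/-0.912; half-tol=0.270, Σhalf²=0.209432
Nominal = 46.900. Worst-case = [46.900 - 0.912, 46.900 + 0.891] = [45.988, 47.791]. RSS = √0.209432 = 0.458.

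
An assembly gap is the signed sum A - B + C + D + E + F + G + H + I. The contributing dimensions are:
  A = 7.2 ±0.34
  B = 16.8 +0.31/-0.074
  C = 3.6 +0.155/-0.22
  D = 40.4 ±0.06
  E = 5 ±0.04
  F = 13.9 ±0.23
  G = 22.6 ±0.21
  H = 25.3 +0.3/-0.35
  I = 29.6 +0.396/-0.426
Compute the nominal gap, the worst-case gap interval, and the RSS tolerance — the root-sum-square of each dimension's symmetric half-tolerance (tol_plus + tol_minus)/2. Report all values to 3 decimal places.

nominal=130.800 wc=[128.614,132.605] rss=0.751

Stack each dimension's contribution:
  +A: nom +7.200 → Σnom=7.200; wc +0.340/-0.340 → slack +0.340/-0.340; half-tol=0.340, Σhalf²=0.115600
  -B: nom -16.800 → Σnom=-9.600; wc +0.074/-0.310 → slack +0.414/-0.650; half-tol=0.192, Σhalf²=0.152464
  +C: nom +3.600 → Σnom=-6.000; wc +0.155/-0.220 → slack +0.569/-0.870; half-tol=0.188, Σhalf²=0.187620
  +D: nom +40.400 → Σnom=34.400; wc +0.060/-0.060 → slack +0.629/-0.930; half-tol=0.060, Σhalf²=0.191220
  +E: nom +5.000 → Σnom=39.400; wc +0.040/-0.040 → slack +0.669/-0.970; half-tol=0.040, Σhalf²=0.192820
  +F: nom +13.900 → Σnom=53.300; wc +0.230/-0.230 → slack +0.899/-1.200; half-tol=0.230, Σhalf²=0.245720
  +G: nom +22.600 → Σnom=75.900; wc +0.210/-0.210 → slack +1.109/-1.410; half-tol=0.210, Σhalf²=0.289820
  +H: nom +25.300 → Σnom=101.200; wc +0.300/-0.350 → slack +1.409/-1.760; half-tol=0.325, Σhalf²=0.395445
  +I: nom +29.600 → Σnom=130.800; wc +0.396/-0.426 → slack +1.805/-2.186; half-tol=0.411, Σhalf²=0.564366
Nominal = 130.800. Worst-case = [130.800 - 2.186, 130.800 + 1.805] = [128.614, 132.605]. RSS = √0.564366 = 0.751.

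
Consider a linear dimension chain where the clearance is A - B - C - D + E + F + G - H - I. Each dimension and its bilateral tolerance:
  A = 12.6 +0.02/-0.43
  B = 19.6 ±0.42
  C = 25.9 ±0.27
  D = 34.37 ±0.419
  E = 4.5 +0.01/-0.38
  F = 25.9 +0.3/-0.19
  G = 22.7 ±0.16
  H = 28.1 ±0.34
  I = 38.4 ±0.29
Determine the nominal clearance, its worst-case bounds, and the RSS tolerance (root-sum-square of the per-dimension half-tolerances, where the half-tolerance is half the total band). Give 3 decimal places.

Stack each dimension's contribution:
  +A: nom +12.600 → Σnom=12.600; wc +0.020/-0.430 → slack +0.020/-0.430; half-tol=0.225, Σhalf²=0.050625
  -B: nom -19.600 → Σnom=-7.000; wc +0.420/-0.420 → slack +0.440/-0.850; half-tol=0.420, Σhalf²=0.227025
  -C: nom -25.900 → Σnom=-32.900; wc +0.270/-0.270 → slack +0.710/-1.120; half-tol=0.270, Σhalf²=0.299925
  -D: nom -34.370 → Σnom=-67.270; wc +0.419/-0.419 → slack +1.129/-1.539; half-tol=0.419, Σhalf²=0.475486
  +E: nom +4.500 → Σnom=-62.770; wc +0.010/-0.380 → slack +1.139/-1.919; half-tol=0.195, Σhalf²=0.513511
  +F: nom +25.900 → Σnom=-36.870; wc +0.300/-0.190 → slack +1.439/-2.109; half-tol=0.245, Σhalf²=0.573536
  +G: nom +22.700 → Σnom=-14.170; wc +0.160/-0.160 → slack +1.599/-2.269; half-tol=0.160, Σhalf²=0.599136
  -H: nom -28.100 → Σnom=-42.270; wc +0.340/-0.340 → slack +1.939/-2.609; half-tol=0.340, Σhalf²=0.714736
  -I: nom -38.400 → Σnom=-80.670; wc +0.290/-0.290 → slack +2.229/-2.899; half-tol=0.290, Σhalf²=0.798836
Nominal = -80.670. Worst-case = [-80.670 - 2.899, -80.670 + 2.229] = [-83.569, -78.441]. RSS = √0.798836 = 0.894.

nominal=-80.670 wc=[-83.569,-78.441] rss=0.894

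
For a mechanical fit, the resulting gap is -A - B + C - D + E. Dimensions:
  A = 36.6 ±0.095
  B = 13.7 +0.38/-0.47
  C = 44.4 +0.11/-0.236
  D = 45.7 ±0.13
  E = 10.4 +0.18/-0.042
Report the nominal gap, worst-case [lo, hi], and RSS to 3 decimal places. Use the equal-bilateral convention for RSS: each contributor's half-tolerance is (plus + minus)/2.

nominal=-41.200 wc=[-42.083,-40.215] rss=0.499

Stack each dimension's contribution:
  -A: nom -36.600 → Σnom=-36.600; wc +0.095/-0.095 → slack +0.095/-0.095; half-tol=0.095, Σhalf²=0.009025
  -B: nom -13.700 → Σnom=-50.300; wc +0.470/-0.380 → slack +0.565/-0.475; half-tol=0.425, Σhalf²=0.189650
  +C: nom +44.400 → Σnom=-5.900; wc +0.110/-0.236 → slack +0.675/-0.711; half-tol=0.173, Σhalf²=0.219579
  -D: nom -45.700 → Σnom=-51.600; wc +0.130/-0.130 → slack +0.805/-0.841; half-tol=0.130, Σhalf²=0.236479
  +E: nom +10.400 → Σnom=-41.200; wc +0.180/-0.042 → slack +0.985/-0.883; half-tol=0.111, Σhalf²=0.248800
Nominal = -41.200. Worst-case = [-41.200 - 0.883, -41.200 + 0.985] = [-42.083, -40.215]. RSS = √0.248800 = 0.499.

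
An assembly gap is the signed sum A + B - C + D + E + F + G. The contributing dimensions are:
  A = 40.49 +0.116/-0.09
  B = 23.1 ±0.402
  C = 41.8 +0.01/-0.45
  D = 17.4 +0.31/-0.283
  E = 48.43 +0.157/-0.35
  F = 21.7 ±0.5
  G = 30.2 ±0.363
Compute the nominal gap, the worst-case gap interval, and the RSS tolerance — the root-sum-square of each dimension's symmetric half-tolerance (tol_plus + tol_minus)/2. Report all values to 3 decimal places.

nominal=139.520 wc=[137.522,141.818] rss=0.871

Stack each dimension's contribution:
  +A: nom +40.490 → Σnom=40.490; wc +0.116/-0.090 → slack +0.116/-0.090; half-tol=0.103, Σhalf²=0.010609
  +B: nom +23.100 → Σnom=63.590; wc +0.402/-0.402 → slack +0.518/-0.492; half-tol=0.402, Σhalf²=0.172213
  -C: nom -41.800 → Σnom=21.790; wc +0.450/-0.010 → slack +0.968/-0.502; half-tol=0.230, Σhalf²=0.225113
  +D: nom +17.400 → Σnom=39.190; wc +0.310/-0.283 → slack +1.278/-0.785; half-tol=0.296, Σhalf²=0.313025
  +E: nom +48.430 → Σnom=87.620; wc +0.157/-0.350 → slack +1.435/-1.135; half-tol=0.254, Σhalf²=0.377288
  +F: nom +21.700 → Σnom=109.320; wc +0.500/-0.500 → slack +1.935/-1.635; half-tol=0.500, Σhalf²=0.627287
  +G: nom +30.200 → Σnom=139.520; wc +0.363/-0.363 → slack +2.298/-1.998; half-tol=0.363, Σhalf²=0.759057
Nominal = 139.520. Worst-case = [139.520 - 1.998, 139.520 + 2.298] = [137.522, 141.818]. RSS = √0.759057 = 0.871.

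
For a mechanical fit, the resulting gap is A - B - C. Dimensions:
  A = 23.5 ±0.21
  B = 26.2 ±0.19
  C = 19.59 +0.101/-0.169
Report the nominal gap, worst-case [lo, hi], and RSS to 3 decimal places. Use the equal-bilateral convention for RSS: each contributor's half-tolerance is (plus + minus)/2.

Stack each dimension's contribution:
  +A: nom +23.500 → Σnom=23.500; wc +0.210/-0.210 → slack +0.210/-0.210; half-tol=0.210, Σhalf²=0.044100
  -B: nom -26.200 → Σnom=-2.700; wc +0.190/-0.190 → slack +0.400/-0.400; half-tol=0.190, Σhalf²=0.080200
  -C: nom -19.590 → Σnom=-22.290; wc +0.169/-0.101 → slack +0.569/-0.501; half-tol=0.135, Σhalf²=0.098425
Nominal = -22.290. Worst-case = [-22.290 - 0.501, -22.290 + 0.569] = [-22.791, -21.721]. RSS = √0.098425 = 0.314.

nominal=-22.290 wc=[-22.791,-21.721] rss=0.314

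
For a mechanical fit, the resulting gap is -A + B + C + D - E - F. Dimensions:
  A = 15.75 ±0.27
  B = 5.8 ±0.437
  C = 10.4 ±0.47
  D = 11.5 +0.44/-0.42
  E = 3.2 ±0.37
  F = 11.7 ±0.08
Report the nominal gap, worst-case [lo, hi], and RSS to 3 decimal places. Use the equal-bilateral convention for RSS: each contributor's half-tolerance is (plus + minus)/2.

Stack each dimension's contribution:
  -A: nom -15.750 → Σnom=-15.750; wc +0.270/-0.270 → slack +0.270/-0.270; half-tol=0.270, Σhalf²=0.072900
  +B: nom +5.800 → Σnom=-9.950; wc +0.437/-0.437 → slack +0.707/-0.707; half-tol=0.437, Σhalf²=0.263869
  +C: nom +10.400 → Σnom=0.450; wc +0.470/-0.470 → slack +1.177/-1.177; half-tol=0.470, Σhalf²=0.484769
  +D: nom +11.500 → Σnom=11.950; wc +0.440/-0.420 → slack +1.617/-1.597; half-tol=0.430, Σhalf²=0.669669
  -E: nom -3.200 → Σnom=8.750; wc +0.370/-0.370 → slack +1.987/-1.967; half-tol=0.370, Σhalf²=0.806569
  -F: nom -11.700 → Σnom=-2.950; wc +0.080/-0.080 → slack +2.067/-2.047; half-tol=0.080, Σhalf²=0.812969
Nominal = -2.950. Worst-case = [-2.950 - 2.047, -2.950 + 2.067] = [-4.997, -0.883]. RSS = √0.812969 = 0.902.

nominal=-2.950 wc=[-4.997,-0.883] rss=0.902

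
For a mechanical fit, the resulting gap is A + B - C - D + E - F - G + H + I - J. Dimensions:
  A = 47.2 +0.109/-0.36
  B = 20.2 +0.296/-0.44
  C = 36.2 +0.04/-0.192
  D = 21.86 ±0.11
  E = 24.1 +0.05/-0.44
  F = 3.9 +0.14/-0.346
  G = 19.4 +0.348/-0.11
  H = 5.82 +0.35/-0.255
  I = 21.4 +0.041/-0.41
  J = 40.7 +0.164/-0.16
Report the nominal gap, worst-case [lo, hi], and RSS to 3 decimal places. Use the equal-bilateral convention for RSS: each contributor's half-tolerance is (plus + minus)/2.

nominal=-3.340 wc=[-6.047,-1.576] rss=0.746

Stack each dimension's contribution:
  +A: nom +47.200 → Σnom=47.200; wc +0.109/-0.360 → slack +0.109/-0.360; half-tol=0.234, Σhalf²=0.054990
  +B: nom +20.200 → Σnom=67.400; wc +0.296/-0.440 → slack +0.405/-0.800; half-tol=0.368, Σhalf²=0.190414
  -C: nom -36.200 → Σnom=31.200; wc +0.192/-0.040 → slack +0.597/-0.840; half-tol=0.116, Σhalf²=0.203870
  -D: nom -21.860 → Σnom=9.340; wc +0.110/-0.110 → slack +0.707/-0.950; half-tol=0.110, Σhalf²=0.215970
  +E: nom +24.100 → Σnom=33.440; wc +0.050/-0.440 → slack +0.757/-1.390; half-tol=0.245, Σhalf²=0.275995
  -F: nom -3.900 → Σnom=29.540; wc +0.346/-0.140 → slack +1.103/-1.530; half-tol=0.243, Σhalf²=0.335044
  -G: nom -19.400 → Σnom=10.140; wc +0.110/-0.348 → slack +1.213/-1.878; half-tol=0.229, Σhalf²=0.387485
  +H: nom +5.820 → Σnom=15.960; wc +0.350/-0.255 → slack +1.563/-2.133; half-tol=0.302, Σhalf²=0.478992
  +I: nom +21.400 → Σnom=37.360; wc +0.041/-0.410 → slack +1.604/-2.543; half-tol=0.225, Σhalf²=0.529842
  -J: nom -40.700 → Σnom=-3.340; wc +0.160/-0.164 → slack +1.764/-2.707; half-tol=0.162, Σhalf²=0.556086
Nominal = -3.340. Worst-case = [-3.340 - 2.707, -3.340 + 1.764] = [-6.047, -1.576]. RSS = √0.556086 = 0.746.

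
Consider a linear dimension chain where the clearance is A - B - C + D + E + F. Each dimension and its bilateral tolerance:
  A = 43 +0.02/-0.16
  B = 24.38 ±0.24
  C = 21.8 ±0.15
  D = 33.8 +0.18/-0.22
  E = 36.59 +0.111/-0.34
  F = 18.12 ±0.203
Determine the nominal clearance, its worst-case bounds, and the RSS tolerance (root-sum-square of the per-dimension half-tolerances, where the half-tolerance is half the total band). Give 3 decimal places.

nominal=85.330 wc=[84.017,86.234] rss=0.469

Stack each dimension's contribution:
  +A: nom +43.000 → Σnom=43.000; wc +0.020/-0.160 → slack +0.020/-0.160; half-tol=0.090, Σhalf²=0.008100
  -B: nom -24.380 → Σnom=18.620; wc +0.240/-0.240 → slack +0.260/-0.400; half-tol=0.240, Σhalf²=0.065700
  -C: nom -21.800 → Σnom=-3.180; wc +0.150/-0.150 → slack +0.410/-0.550; half-tol=0.150, Σhalf²=0.088200
  +D: nom +33.800 → Σnom=30.620; wc +0.180/-0.220 → slack +0.590/-0.770; half-tol=0.200, Σhalf²=0.128200
  +E: nom +36.590 → Σnom=67.210; wc +0.111/-0.340 → slack +0.701/-1.110; half-tol=0.226, Σhalf²=0.179050
  +F: nom +18.120 → Σnom=85.330; wc +0.203/-0.203 → slack +0.904/-1.313; half-tol=0.203, Σhalf²=0.220259
Nominal = 85.330. Worst-case = [85.330 - 1.313, 85.330 + 0.904] = [84.017, 86.234]. RSS = √0.220259 = 0.469.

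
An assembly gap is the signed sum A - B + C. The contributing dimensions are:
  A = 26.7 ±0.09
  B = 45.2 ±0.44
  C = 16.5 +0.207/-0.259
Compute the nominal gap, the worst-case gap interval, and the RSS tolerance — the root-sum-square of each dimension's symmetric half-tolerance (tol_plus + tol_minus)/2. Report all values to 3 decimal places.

nominal=-2.000 wc=[-2.789,-1.263] rss=0.506

Stack each dimension's contribution:
  +A: nom +26.700 → Σnom=26.700; wc +0.090/-0.090 → slack +0.090/-0.090; half-tol=0.090, Σhalf²=0.008100
  -B: nom -45.200 → Σnom=-18.500; wc +0.440/-0.440 → slack +0.530/-0.530; half-tol=0.440, Σhalf²=0.201700
  +C: nom +16.500 → Σnom=-2.000; wc +0.207/-0.259 → slack +0.737/-0.789; half-tol=0.233, Σhalf²=0.255989
Nominal = -2.000. Worst-case = [-2.000 - 0.789, -2.000 + 0.737] = [-2.789, -1.263]. RSS = √0.255989 = 0.506.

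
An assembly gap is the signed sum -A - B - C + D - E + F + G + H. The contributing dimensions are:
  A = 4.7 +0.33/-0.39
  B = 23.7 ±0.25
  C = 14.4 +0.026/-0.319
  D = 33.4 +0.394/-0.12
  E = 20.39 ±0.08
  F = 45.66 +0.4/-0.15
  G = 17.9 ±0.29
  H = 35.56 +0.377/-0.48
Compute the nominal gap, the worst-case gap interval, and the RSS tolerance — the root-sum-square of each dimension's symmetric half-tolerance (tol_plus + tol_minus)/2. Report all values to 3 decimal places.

Stack each dimension's contribution:
  -A: nom -4.700 → Σnom=-4.700; wc +0.390/-0.330 → slack +0.390/-0.330; half-tol=0.360, Σhalf²=0.129600
  -B: nom -23.700 → Σnom=-28.400; wc +0.250/-0.250 → slack +0.640/-0.580; half-tol=0.250, Σhalf²=0.192100
  -C: nom -14.400 → Σnom=-42.800; wc +0.319/-0.026 → slack +0.959/-0.606; half-tol=0.173, Σhalf²=0.221856
  +D: nom +33.400 → Σnom=-9.400; wc +0.394/-0.120 → slack +1.353/-0.726; half-tol=0.257, Σhalf²=0.287905
  -E: nom -20.390 → Σnom=-29.790; wc +0.080/-0.080 → slack +1.433/-0.806; half-tol=0.080, Σhalf²=0.294305
  +F: nom +45.660 → Σnom=15.870; wc +0.400/-0.150 → slack +1.833/-0.956; half-tol=0.275, Σhalf²=0.369930
  +G: nom +17.900 → Σnom=33.770; wc +0.290/-0.290 → slack +2.123/-1.246; half-tol=0.290, Σhalf²=0.454030
  +H: nom +35.560 → Σnom=69.330; wc +0.377/-0.480 → slack +2.500/-1.726; half-tol=0.428, Σhalf²=0.637643
Nominal = 69.330. Worst-case = [69.330 - 1.726, 69.330 + 2.500] = [67.604, 71.830]. RSS = √0.637643 = 0.799.

nominal=69.330 wc=[67.604,71.830] rss=0.799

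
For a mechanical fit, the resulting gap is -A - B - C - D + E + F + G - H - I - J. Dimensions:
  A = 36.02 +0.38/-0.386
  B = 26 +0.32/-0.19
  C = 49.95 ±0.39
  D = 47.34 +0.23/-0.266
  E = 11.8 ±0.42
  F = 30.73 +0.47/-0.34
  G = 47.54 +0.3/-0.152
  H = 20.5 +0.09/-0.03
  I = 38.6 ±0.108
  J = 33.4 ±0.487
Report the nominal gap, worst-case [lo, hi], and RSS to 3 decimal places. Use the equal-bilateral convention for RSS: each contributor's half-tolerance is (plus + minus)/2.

Stack each dimension's contribution:
  -A: nom -36.020 → Σnom=-36.020; wc +0.386/-0.380 → slack +0.386/-0.380; half-tol=0.383, Σhalf²=0.146689
  -B: nom -26.000 → Σnom=-62.020; wc +0.190/-0.320 → slack +0.576/-0.700; half-tol=0.255, Σhalf²=0.211714
  -C: nom -49.950 → Σnom=-111.970; wc +0.390/-0.390 → slack +0.966/-1.090; half-tol=0.390, Σhalf²=0.363814
  -D: nom -47.340 → Σnom=-159.310; wc +0.266/-0.230 → slack +1.232/-1.320; half-tol=0.248, Σhalf²=0.425318
  +E: nom +11.800 → Σnom=-147.510; wc +0.420/-0.420 → slack +1.652/-1.740; half-tol=0.420, Σhalf²=0.601718
  +F: nom +30.730 → Σnom=-116.780; wc +0.470/-0.340 → slack +2.122/-2.080; half-tol=0.405, Σhalf²=0.765743
  +G: nom +47.540 → Σnom=-69.240; wc +0.300/-0.152 → slack +2.422/-2.232; half-tol=0.226, Σhalf²=0.816819
  -H: nom -20.500 → Σnom=-89.740; wc +0.030/-0.090 → slack +2.452/-2.322; half-tol=0.060, Σhalf²=0.820419
  -I: nom -38.600 → Σnom=-128.340; wc +0.108/-0.108 → slack +2.560/-2.430; half-tol=0.108, Σhalf²=0.832083
  -J: nom -33.400 → Σnom=-161.740; wc +0.487/-0.487 → slack +3.047/-2.917; half-tol=0.487, Σhalf²=1.069252
Nominal = -161.740. Worst-case = [-161.740 - 2.917, -161.740 + 3.047] = [-164.657, -158.693]. RSS = √1.069252 = 1.034.

nominal=-161.740 wc=[-164.657,-158.693] rss=1.034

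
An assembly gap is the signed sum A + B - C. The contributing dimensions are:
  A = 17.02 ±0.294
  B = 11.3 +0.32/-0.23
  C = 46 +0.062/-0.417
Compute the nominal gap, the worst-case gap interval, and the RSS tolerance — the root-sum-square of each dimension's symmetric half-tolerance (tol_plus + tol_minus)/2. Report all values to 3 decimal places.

Stack each dimension's contribution:
  +A: nom +17.020 → Σnom=17.020; wc +0.294/-0.294 → slack +0.294/-0.294; half-tol=0.294, Σhalf²=0.086436
  +B: nom +11.300 → Σnom=28.320; wc +0.320/-0.230 → slack +0.614/-0.524; half-tol=0.275, Σhalf²=0.162061
  -C: nom -46.000 → Σnom=-17.680; wc +0.417/-0.062 → slack +1.031/-0.586; half-tol=0.239, Σhalf²=0.219421
Nominal = -17.680. Worst-case = [-17.680 - 0.586, -17.680 + 1.031] = [-18.266, -16.649]. RSS = √0.219421 = 0.468.

nominal=-17.680 wc=[-18.266,-16.649] rss=0.468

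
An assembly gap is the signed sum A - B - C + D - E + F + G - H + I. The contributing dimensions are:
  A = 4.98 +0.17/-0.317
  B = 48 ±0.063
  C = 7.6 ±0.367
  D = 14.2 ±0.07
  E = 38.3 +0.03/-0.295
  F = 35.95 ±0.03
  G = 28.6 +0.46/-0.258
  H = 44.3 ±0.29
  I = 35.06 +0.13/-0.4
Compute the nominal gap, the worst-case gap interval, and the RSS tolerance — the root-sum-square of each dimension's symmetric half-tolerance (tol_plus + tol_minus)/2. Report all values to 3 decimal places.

Stack each dimension's contribution:
  +A: nom +4.980 → Σnom=4.980; wc +0.170/-0.317 → slack +0.170/-0.317; half-tol=0.243, Σhalf²=0.059292
  -B: nom -48.000 → Σnom=-43.020; wc +0.063/-0.063 → slack +0.233/-0.380; half-tol=0.063, Σhalf²=0.063261
  -C: nom -7.600 → Σnom=-50.620; wc +0.367/-0.367 → slack +0.600/-0.747; half-tol=0.367, Σhalf²=0.197950
  +D: nom +14.200 → Σnom=-36.420; wc +0.070/-0.070 → slack +0.670/-0.817; half-tol=0.070, Σhalf²=0.202850
  -E: nom -38.300 → Σnom=-74.720; wc +0.295/-0.030 → slack +0.965/-0.847; half-tol=0.162, Σhalf²=0.229256
  +F: nom +35.950 → Σnom=-38.770; wc +0.030/-0.030 → slack +0.995/-0.877; half-tol=0.030, Σhalf²=0.230156
  +G: nom +28.600 → Σnom=-10.170; wc +0.460/-0.258 → slack +1.455/-1.135; half-tol=0.359, Σhalf²=0.359038
  -H: nom -44.300 → Σnom=-54.470; wc +0.290/-0.290 → slack +1.745/-1.425; half-tol=0.290, Σhalf²=0.443138
  +I: nom +35.060 → Σnom=-19.410; wc +0.130/-0.400 → slack +1.875/-1.825; half-tol=0.265, Σhalf²=0.513363
Nominal = -19.410. Worst-case = [-19.410 - 1.825, -19.410 + 1.875] = [-21.235, -17.535]. RSS = √0.513363 = 0.716.

nominal=-19.410 wc=[-21.235,-17.535] rss=0.716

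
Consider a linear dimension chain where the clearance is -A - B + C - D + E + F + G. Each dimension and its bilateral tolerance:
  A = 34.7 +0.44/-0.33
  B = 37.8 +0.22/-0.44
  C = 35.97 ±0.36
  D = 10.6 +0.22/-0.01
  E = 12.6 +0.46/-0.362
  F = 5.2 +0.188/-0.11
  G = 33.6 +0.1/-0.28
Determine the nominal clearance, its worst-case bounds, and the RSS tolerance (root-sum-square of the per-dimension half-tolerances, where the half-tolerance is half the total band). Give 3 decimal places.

nominal=4.270 wc=[2.278,6.158] rss=0.792

Stack each dimension's contribution:
  -A: nom -34.700 → Σnom=-34.700; wc +0.330/-0.440 → slack +0.330/-0.440; half-tol=0.385, Σhalf²=0.148225
  -B: nom -37.800 → Σnom=-72.500; wc +0.440/-0.220 → slack +0.770/-0.660; half-tol=0.330, Σhalf²=0.257125
  +C: nom +35.970 → Σnom=-36.530; wc +0.360/-0.360 → slack +1.130/-1.020; half-tol=0.360, Σhalf²=0.386725
  -D: nom -10.600 → Σnom=-47.130; wc +0.010/-0.220 → slack +1.140/-1.240; half-tol=0.115, Σhalf²=0.399950
  +E: nom +12.600 → Σnom=-34.530; wc +0.460/-0.362 → slack +1.600/-1.602; half-tol=0.411, Σhalf²=0.568871
  +F: nom +5.200 → Σnom=-29.330; wc +0.188/-0.110 → slack +1.788/-1.712; half-tol=0.149, Σhalf²=0.591072
  +G: nom +33.600 → Σnom=4.270; wc +0.100/-0.280 → slack +1.888/-1.992; half-tol=0.190, Σhalf²=0.627172
Nominal = 4.270. Worst-case = [4.270 - 1.992, 4.270 + 1.888] = [2.278, 6.158]. RSS = √0.627172 = 0.792.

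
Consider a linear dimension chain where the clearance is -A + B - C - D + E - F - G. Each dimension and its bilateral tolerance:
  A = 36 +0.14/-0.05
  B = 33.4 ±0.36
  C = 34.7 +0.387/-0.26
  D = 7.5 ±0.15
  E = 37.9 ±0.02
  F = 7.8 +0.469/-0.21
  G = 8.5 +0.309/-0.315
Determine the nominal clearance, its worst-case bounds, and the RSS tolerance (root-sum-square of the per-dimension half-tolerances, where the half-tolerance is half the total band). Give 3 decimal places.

nominal=-23.200 wc=[-25.035,-21.835] rss=0.692

Stack each dimension's contribution:
  -A: nom -36.000 → Σnom=-36.000; wc +0.050/-0.140 → slack +0.050/-0.140; half-tol=0.095, Σhalf²=0.009025
  +B: nom +33.400 → Σnom=-2.600; wc +0.360/-0.360 → slack +0.410/-0.500; half-tol=0.360, Σhalf²=0.138625
  -C: nom -34.700 → Σnom=-37.300; wc +0.260/-0.387 → slack +0.670/-0.887; half-tol=0.324, Σhalf²=0.243277
  -D: nom -7.500 → Σnom=-44.800; wc +0.150/-0.150 → slack +0.820/-1.037; half-tol=0.150, Σhalf²=0.265777
  +E: nom +37.900 → Σnom=-6.900; wc +0.020/-0.020 → slack +0.840/-1.057; half-tol=0.020, Σhalf²=0.266177
  -F: nom -7.800 → Σnom=-14.700; wc +0.210/-0.469 → slack +1.050/-1.526; half-tol=0.339, Σhalf²=0.381437
  -G: nom -8.500 → Σnom=-23.200; wc +0.315/-0.309 → slack +1.365/-1.835; half-tol=0.312, Σhalf²=0.478781
Nominal = -23.200. Worst-case = [-23.200 - 1.835, -23.200 + 1.365] = [-25.035, -21.835]. RSS = √0.478781 = 0.692.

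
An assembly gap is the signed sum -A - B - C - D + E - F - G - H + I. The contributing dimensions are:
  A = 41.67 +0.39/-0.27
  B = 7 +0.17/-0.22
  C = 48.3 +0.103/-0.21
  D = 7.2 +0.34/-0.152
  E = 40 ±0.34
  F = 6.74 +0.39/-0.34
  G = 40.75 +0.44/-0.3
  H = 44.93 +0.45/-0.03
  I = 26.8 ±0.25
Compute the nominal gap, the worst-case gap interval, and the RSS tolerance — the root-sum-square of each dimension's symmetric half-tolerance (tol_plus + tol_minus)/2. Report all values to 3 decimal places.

nominal=-129.790 wc=[-132.663,-127.678] rss=0.859

Stack each dimension's contribution:
  -A: nom -41.670 → Σnom=-41.670; wc +0.270/-0.390 → slack +0.270/-0.390; half-tol=0.330, Σhalf²=0.108900
  -B: nom -7.000 → Σnom=-48.670; wc +0.220/-0.170 → slack +0.490/-0.560; half-tol=0.195, Σhalf²=0.146925
  -C: nom -48.300 → Σnom=-96.970; wc +0.210/-0.103 → slack +0.700/-0.663; half-tol=0.157, Σhalf²=0.171417
  -D: nom -7.200 → Σnom=-104.170; wc +0.152/-0.340 → slack +0.852/-1.003; half-tol=0.246, Σhalf²=0.231933
  +E: nom +40.000 → Σnom=-64.170; wc +0.340/-0.340 → slack +1.192/-1.343; half-tol=0.340, Σhalf²=0.347533
  -F: nom -6.740 → Σnom=-70.910; wc +0.340/-0.390 → slack +1.532/-1.733; half-tol=0.365, Σhalf²=0.480758
  -G: nom -40.750 → Σnom=-111.660; wc +0.300/-0.440 → slack +1.832/-2.173; half-tol=0.370, Σhalf²=0.617658
  -H: nom -44.930 → Σnom=-156.590; wc +0.030/-0.450 → slack +1.862/-2.623; half-tol=0.240, Σhalf²=0.675258
  +I: nom +26.800 → Σnom=-129.790; wc +0.250/-0.250 → slack +2.112/-2.873; half-tol=0.250, Σhalf²=0.737758
Nominal = -129.790. Worst-case = [-129.790 - 2.873, -129.790 + 2.112] = [-132.663, -127.678]. RSS = √0.737758 = 0.859.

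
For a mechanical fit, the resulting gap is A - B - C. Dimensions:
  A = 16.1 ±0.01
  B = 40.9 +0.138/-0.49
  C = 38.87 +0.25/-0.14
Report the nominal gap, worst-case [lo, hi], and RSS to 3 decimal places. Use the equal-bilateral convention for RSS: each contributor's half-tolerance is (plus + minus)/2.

nominal=-63.670 wc=[-64.068,-63.030] rss=0.370

Stack each dimension's contribution:
  +A: nom +16.100 → Σnom=16.100; wc +0.010/-0.010 → slack +0.010/-0.010; half-tol=0.010, Σhalf²=0.000100
  -B: nom -40.900 → Σnom=-24.800; wc +0.490/-0.138 → slack +0.500/-0.148; half-tol=0.314, Σhalf²=0.098696
  -C: nom -38.870 → Σnom=-63.670; wc +0.140/-0.250 → slack +0.640/-0.398; half-tol=0.195, Σhalf²=0.136721
Nominal = -63.670. Worst-case = [-63.670 - 0.398, -63.670 + 0.640] = [-64.068, -63.030]. RSS = √0.136721 = 0.370.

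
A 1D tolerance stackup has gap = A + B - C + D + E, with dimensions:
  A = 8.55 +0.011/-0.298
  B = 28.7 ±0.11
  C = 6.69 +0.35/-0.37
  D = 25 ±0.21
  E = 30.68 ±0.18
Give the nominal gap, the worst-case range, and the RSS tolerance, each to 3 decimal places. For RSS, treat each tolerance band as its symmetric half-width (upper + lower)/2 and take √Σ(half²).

Stack each dimension's contribution:
  +A: nom +8.550 → Σnom=8.550; wc +0.011/-0.298 → slack +0.011/-0.298; half-tol=0.154, Σhalf²=0.023870
  +B: nom +28.700 → Σnom=37.250; wc +0.110/-0.110 → slack +0.121/-0.408; half-tol=0.110, Σhalf²=0.035970
  -C: nom -6.690 → Σnom=30.560; wc +0.370/-0.350 → slack +0.491/-0.758; half-tol=0.360, Σhalf²=0.165570
  +D: nom +25.000 → Σnom=55.560; wc +0.210/-0.210 → slack +0.701/-0.968; half-tol=0.210, Σhalf²=0.209670
  +E: nom +30.680 → Σnom=86.240; wc +0.180/-0.180 → slack +0.881/-1.148; half-tol=0.180, Σhalf²=0.242070
Nominal = 86.240. Worst-case = [86.240 - 1.148, 86.240 + 0.881] = [85.092, 87.121]. RSS = √0.242070 = 0.492.

nominal=86.240 wc=[85.092,87.121] rss=0.492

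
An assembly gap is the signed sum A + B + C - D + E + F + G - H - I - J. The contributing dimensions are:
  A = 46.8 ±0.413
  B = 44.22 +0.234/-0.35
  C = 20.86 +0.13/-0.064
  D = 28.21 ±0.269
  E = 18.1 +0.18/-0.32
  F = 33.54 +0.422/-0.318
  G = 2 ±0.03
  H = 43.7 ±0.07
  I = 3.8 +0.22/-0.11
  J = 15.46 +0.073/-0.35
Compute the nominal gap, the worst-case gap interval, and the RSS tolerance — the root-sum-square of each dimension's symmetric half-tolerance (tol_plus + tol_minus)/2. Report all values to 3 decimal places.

nominal=74.350 wc=[72.223,76.558] rss=0.784

Stack each dimension's contribution:
  +A: nom +46.800 → Σnom=46.800; wc +0.413/-0.413 → slack +0.413/-0.413; half-tol=0.413, Σhalf²=0.170569
  +B: nom +44.220 → Σnom=91.020; wc +0.234/-0.350 → slack +0.647/-0.763; half-tol=0.292, Σhalf²=0.255833
  +C: nom +20.860 → Σnom=111.880; wc +0.130/-0.064 → slack +0.777/-0.827; half-tol=0.097, Σhalf²=0.265242
  -D: nom -28.210 → Σnom=83.670; wc +0.269/-0.269 → slack +1.046/-1.096; half-tol=0.269, Σhalf²=0.337603
  +E: nom +18.100 → Σnom=101.770; wc +0.180/-0.320 → slack +1.226/-1.416; half-tol=0.250, Σhalf²=0.400103
  +F: nom +33.540 → Σnom=135.310; wc +0.422/-0.318 → slack +1.648/-1.734; half-tol=0.370, Σhalf²=0.537003
  +G: nom +2.000 → Σnom=137.310; wc +0.030/-0.030 → slack +1.678/-1.764; half-tol=0.030, Σhalf²=0.537903
  -H: nom -43.700 → Σnom=93.610; wc +0.070/-0.070 → slack +1.748/-1.834; half-tol=0.070, Σhalf²=0.542803
  -I: nom -3.800 → Σnom=89.810; wc +0.110/-0.220 → slack +1.858/-2.054; half-tol=0.165, Σhalf²=0.570028
  -J: nom -15.460 → Σnom=74.350; wc +0.350/-0.073 → slack +2.208/-2.127; half-tol=0.211, Σhalf²=0.614760
Nominal = 74.350. Worst-case = [74.350 - 2.127, 74.350 + 2.208] = [72.223, 76.558]. RSS = √0.614760 = 0.784.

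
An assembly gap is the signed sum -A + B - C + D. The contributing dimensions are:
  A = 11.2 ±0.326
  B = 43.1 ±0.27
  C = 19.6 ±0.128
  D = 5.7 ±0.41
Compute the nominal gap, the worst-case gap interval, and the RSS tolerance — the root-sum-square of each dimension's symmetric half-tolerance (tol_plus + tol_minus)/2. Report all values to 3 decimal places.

Stack each dimension's contribution:
  -A: nom -11.200 → Σnom=-11.200; wc +0.326/-0.326 → slack +0.326/-0.326; half-tol=0.326, Σhalf²=0.106276
  +B: nom +43.100 → Σnom=31.900; wc +0.270/-0.270 → slack +0.596/-0.596; half-tol=0.270, Σhalf²=0.179176
  -C: nom -19.600 → Σnom=12.300; wc +0.128/-0.128 → slack +0.724/-0.724; half-tol=0.128, Σhalf²=0.195560
  +D: nom +5.700 → Σnom=18.000; wc +0.410/-0.410 → slack +1.134/-1.134; half-tol=0.410, Σhalf²=0.363660
Nominal = 18.000. Worst-case = [18.000 - 1.134, 18.000 + 1.134] = [16.866, 19.134]. RSS = √0.363660 = 0.603.

nominal=18.000 wc=[16.866,19.134] rss=0.603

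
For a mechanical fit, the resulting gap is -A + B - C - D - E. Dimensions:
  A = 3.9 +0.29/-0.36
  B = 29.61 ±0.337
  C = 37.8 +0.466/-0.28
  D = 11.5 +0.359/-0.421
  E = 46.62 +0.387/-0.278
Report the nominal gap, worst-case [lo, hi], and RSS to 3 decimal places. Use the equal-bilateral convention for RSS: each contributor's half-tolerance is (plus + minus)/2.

nominal=-70.210 wc=[-72.049,-68.534] rss=0.788

Stack each dimension's contribution:
  -A: nom -3.900 → Σnom=-3.900; wc +0.360/-0.290 → slack +0.360/-0.290; half-tol=0.325, Σhalf²=0.105625
  +B: nom +29.610 → Σnom=25.710; wc +0.337/-0.337 → slack +0.697/-0.627; half-tol=0.337, Σhalf²=0.219194
  -C: nom -37.800 → Σnom=-12.090; wc +0.280/-0.466 → slack +0.977/-1.093; half-tol=0.373, Σhalf²=0.358323
  -D: nom -11.500 → Σnom=-23.590; wc +0.421/-0.359 → slack +1.398/-1.452; half-tol=0.390, Σhalf²=0.510423
  -E: nom -46.620 → Σnom=-70.210; wc +0.278/-0.387 → slack +1.676/-1.839; half-tol=0.333, Σhalf²=0.620979
Nominal = -70.210. Worst-case = [-70.210 - 1.839, -70.210 + 1.676] = [-72.049, -68.534]. RSS = √0.620979 = 0.788.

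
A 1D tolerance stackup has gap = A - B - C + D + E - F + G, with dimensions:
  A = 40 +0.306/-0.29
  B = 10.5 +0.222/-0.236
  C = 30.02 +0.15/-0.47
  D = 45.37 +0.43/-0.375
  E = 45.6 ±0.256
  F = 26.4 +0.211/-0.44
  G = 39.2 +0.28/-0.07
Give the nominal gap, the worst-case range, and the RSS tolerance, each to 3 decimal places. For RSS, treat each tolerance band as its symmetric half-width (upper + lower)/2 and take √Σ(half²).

nominal=103.250 wc=[101.676,105.668] rss=0.776

Stack each dimension's contribution:
  +A: nom +40.000 → Σnom=40.000; wc +0.306/-0.290 → slack +0.306/-0.290; half-tol=0.298, Σhalf²=0.088804
  -B: nom -10.500 → Σnom=29.500; wc +0.236/-0.222 → slack +0.542/-0.512; half-tol=0.229, Σhalf²=0.141245
  -C: nom -30.020 → Σnom=-0.520; wc +0.470/-0.150 → slack +1.012/-0.662; half-tol=0.310, Σhalf²=0.237345
  +D: nom +45.370 → Σnom=44.850; wc +0.430/-0.375 → slack +1.442/-1.037; half-tol=0.402, Σhalf²=0.399351
  +E: nom +45.600 → Σnom=90.450; wc +0.256/-0.256 → slack +1.698/-1.293; half-tol=0.256, Σhalf²=0.464887
  -F: nom -26.400 → Σnom=64.050; wc +0.440/-0.211 → slack +2.138/-1.504; half-tol=0.326, Σhalf²=0.570837
  +G: nom +39.200 → Σnom=103.250; wc +0.280/-0.070 → slack +2.418/-1.574; half-tol=0.175, Σhalf²=0.601462
Nominal = 103.250. Worst-case = [103.250 - 1.574, 103.250 + 2.418] = [101.676, 105.668]. RSS = √0.601462 = 0.776.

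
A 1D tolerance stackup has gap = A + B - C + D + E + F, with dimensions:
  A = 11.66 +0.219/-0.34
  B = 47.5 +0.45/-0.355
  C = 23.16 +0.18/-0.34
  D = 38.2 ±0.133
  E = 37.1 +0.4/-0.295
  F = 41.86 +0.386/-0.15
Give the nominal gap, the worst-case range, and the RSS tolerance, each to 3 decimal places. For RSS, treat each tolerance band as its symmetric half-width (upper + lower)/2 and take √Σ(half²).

nominal=153.160 wc=[151.707,155.088] rss=0.720

Stack each dimension's contribution:
  +A: nom +11.660 → Σnom=11.660; wc +0.219/-0.340 → slack +0.219/-0.340; half-tol=0.280, Σhalf²=0.078120
  +B: nom +47.500 → Σnom=59.160; wc +0.450/-0.355 → slack +0.669/-0.695; half-tol=0.402, Σhalf²=0.240126
  -C: nom -23.160 → Σnom=36.000; wc +0.340/-0.180 → slack +1.009/-0.875; half-tol=0.260, Σhalf²=0.307726
  +D: nom +38.200 → Σnom=74.200; wc +0.133/-0.133 → slack +1.142/-1.008; half-tol=0.133, Σhalf²=0.325415
  +E: nom +37.100 → Σnom=111.300; wc +0.400/-0.295 → slack +1.542/-1.303; half-tol=0.348, Σhalf²=0.446172
  +F: nom +41.860 → Σnom=153.160; wc +0.386/-0.150 → slack +1.928/-1.453; half-tol=0.268, Σhalf²=0.517996
Nominal = 153.160. Worst-case = [153.160 - 1.453, 153.160 + 1.928] = [151.707, 155.088]. RSS = √0.517996 = 0.720.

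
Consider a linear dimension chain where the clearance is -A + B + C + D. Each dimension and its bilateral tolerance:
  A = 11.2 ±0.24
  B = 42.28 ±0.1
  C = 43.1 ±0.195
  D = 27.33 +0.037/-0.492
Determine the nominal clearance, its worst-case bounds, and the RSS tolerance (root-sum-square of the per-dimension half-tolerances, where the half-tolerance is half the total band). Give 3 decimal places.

nominal=101.510 wc=[100.483,102.082] rss=0.419

Stack each dimension's contribution:
  -A: nom -11.200 → Σnom=-11.200; wc +0.240/-0.240 → slack +0.240/-0.240; half-tol=0.240, Σhalf²=0.057600
  +B: nom +42.280 → Σnom=31.080; wc +0.100/-0.100 → slack +0.340/-0.340; half-tol=0.100, Σhalf²=0.067600
  +C: nom +43.100 → Σnom=74.180; wc +0.195/-0.195 → slack +0.535/-0.535; half-tol=0.195, Σhalf²=0.105625
  +D: nom +27.330 → Σnom=101.510; wc +0.037/-0.492 → slack +0.572/-1.027; half-tol=0.265, Σhalf²=0.175585
Nominal = 101.510. Worst-case = [101.510 - 1.027, 101.510 + 0.572] = [100.483, 102.082]. RSS = √0.175585 = 0.419.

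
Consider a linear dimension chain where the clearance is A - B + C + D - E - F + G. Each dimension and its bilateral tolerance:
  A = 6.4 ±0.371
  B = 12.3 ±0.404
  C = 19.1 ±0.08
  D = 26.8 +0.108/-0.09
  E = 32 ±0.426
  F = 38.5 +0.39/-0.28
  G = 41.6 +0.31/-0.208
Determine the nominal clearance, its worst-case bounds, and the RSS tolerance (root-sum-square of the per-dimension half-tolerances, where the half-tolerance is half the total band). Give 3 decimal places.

nominal=11.100 wc=[9.131,13.079] rss=0.823

Stack each dimension's contribution:
  +A: nom +6.400 → Σnom=6.400; wc +0.371/-0.371 → slack +0.371/-0.371; half-tol=0.371, Σhalf²=0.137641
  -B: nom -12.300 → Σnom=-5.900; wc +0.404/-0.404 → slack +0.775/-0.775; half-tol=0.404, Σhalf²=0.300857
  +C: nom +19.100 → Σnom=13.200; wc +0.080/-0.080 → slack +0.855/-0.855; half-tol=0.080, Σhalf²=0.307257
  +D: nom +26.800 → Σnom=40.000; wc +0.108/-0.090 → slack +0.963/-0.945; half-tol=0.099, Σhalf²=0.317058
  -E: nom -32.000 → Σnom=8.000; wc +0.426/-0.426 → slack +1.389/-1.371; half-tol=0.426, Σhalf²=0.498534
  -F: nom -38.500 → Σnom=-30.500; wc +0.280/-0.390 → slack +1.669/-1.761; half-tol=0.335, Σhalf²=0.610759
  +G: nom +41.600 → Σnom=11.100; wc +0.310/-0.208 → slack +1.979/-1.969; half-tol=0.259, Σhalf²=0.677840
Nominal = 11.100. Worst-case = [11.100 - 1.969, 11.100 + 1.979] = [9.131, 13.079]. RSS = √0.677840 = 0.823.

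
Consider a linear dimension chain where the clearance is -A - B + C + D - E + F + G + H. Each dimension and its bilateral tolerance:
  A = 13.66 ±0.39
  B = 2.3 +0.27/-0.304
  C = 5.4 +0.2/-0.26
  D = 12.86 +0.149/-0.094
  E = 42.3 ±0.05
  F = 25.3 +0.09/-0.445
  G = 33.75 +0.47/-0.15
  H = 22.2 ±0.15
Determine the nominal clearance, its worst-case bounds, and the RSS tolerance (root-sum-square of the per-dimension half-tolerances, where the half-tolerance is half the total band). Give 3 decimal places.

Stack each dimension's contribution:
  -A: nom -13.660 → Σnom=-13.660; wc +0.390/-0.390 → slack +0.390/-0.390; half-tol=0.390, Σhalf²=0.152100
  -B: nom -2.300 → Σnom=-15.960; wc +0.304/-0.270 → slack +0.694/-0.660; half-tol=0.287, Σhalf²=0.234469
  +C: nom +5.400 → Σnom=-10.560; wc +0.200/-0.260 → slack +0.894/-0.920; half-tol=0.230, Σhalf²=0.287369
  +D: nom +12.860 → Σnom=2.300; wc +0.149/-0.094 → slack +1.043/-1.014; half-tol=0.121, Σhalf²=0.302131
  -E: nom -42.300 → Σnom=-40.000; wc +0.050/-0.050 → slack +1.093/-1.064; half-tol=0.050, Σhalf²=0.304631
  +F: nom +25.300 → Σnom=-14.700; wc +0.090/-0.445 → slack +1.183/-1.509; half-tol=0.268, Σhalf²=0.376188
  +G: nom +33.750 → Σnom=19.050; wc +0.470/-0.150 → slack +1.653/-1.659; half-tol=0.310, Σhalf²=0.472288
  +H: nom +22.200 → Σnom=41.250; wc +0.150/-0.150 → slack +1.803/-1.809; half-tol=0.150, Σhalf²=0.494788
Nominal = 41.250. Worst-case = [41.250 - 1.809, 41.250 + 1.803] = [39.441, 43.053]. RSS = √0.494788 = 0.703.

nominal=41.250 wc=[39.441,43.053] rss=0.703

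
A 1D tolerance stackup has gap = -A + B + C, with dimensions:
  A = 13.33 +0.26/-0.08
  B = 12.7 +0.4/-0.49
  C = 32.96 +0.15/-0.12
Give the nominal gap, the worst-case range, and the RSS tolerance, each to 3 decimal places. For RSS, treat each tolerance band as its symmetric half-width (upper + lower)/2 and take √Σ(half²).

Stack each dimension's contribution:
  -A: nom -13.330 → Σnom=-13.330; wc +0.080/-0.260 → slack +0.080/-0.260; half-tol=0.170, Σhalf²=0.028900
  +B: nom +12.700 → Σnom=-0.630; wc +0.400/-0.490 → slack +0.480/-0.750; half-tol=0.445, Σhalf²=0.226925
  +C: nom +32.960 → Σnom=32.330; wc +0.150/-0.120 → slack +0.630/-0.870; half-tol=0.135, Σhalf²=0.245150
Nominal = 32.330. Worst-case = [32.330 - 0.870, 32.330 + 0.630] = [31.460, 32.960]. RSS = √0.245150 = 0.495.

nominal=32.330 wc=[31.460,32.960] rss=0.495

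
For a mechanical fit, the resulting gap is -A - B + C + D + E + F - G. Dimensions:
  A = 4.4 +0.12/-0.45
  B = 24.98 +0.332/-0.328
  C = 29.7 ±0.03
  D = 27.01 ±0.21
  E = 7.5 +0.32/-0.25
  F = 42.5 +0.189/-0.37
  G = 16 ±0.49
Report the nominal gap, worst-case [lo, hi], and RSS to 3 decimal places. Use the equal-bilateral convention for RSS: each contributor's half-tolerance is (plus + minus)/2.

Stack each dimension's contribution:
  -A: nom -4.400 → Σnom=-4.400; wc +0.450/-0.120 → slack +0.450/-0.120; half-tol=0.285, Σhalf²=0.081225
  -B: nom -24.980 → Σnom=-29.380; wc +0.328/-0.332 → slack +0.778/-0.452; half-tol=0.330, Σhalf²=0.190125
  +C: nom +29.700 → Σnom=0.320; wc +0.030/-0.030 → slack +0.808/-0.482; half-tol=0.030, Σhalf²=0.191025
  +D: nom +27.010 → Σnom=27.330; wc +0.210/-0.210 → slack +1.018/-0.692; half-tol=0.210, Σhalf²=0.235125
  +E: nom +7.500 → Σnom=34.830; wc +0.320/-0.250 → slack +1.338/-0.942; half-tol=0.285, Σhalf²=0.316350
  +F: nom +42.500 → Σnom=77.330; wc +0.189/-0.370 → slack +1.527/-1.312; half-tol=0.279, Σhalf²=0.394470
  -G: nom -16.000 → Σnom=61.330; wc +0.490/-0.490 → slack +2.017/-1.802; half-tol=0.490, Σhalf²=0.634570
Nominal = 61.330. Worst-case = [61.330 - 1.802, 61.330 + 2.017] = [59.528, 63.347]. RSS = √0.634570 = 0.797.

nominal=61.330 wc=[59.528,63.347] rss=0.797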